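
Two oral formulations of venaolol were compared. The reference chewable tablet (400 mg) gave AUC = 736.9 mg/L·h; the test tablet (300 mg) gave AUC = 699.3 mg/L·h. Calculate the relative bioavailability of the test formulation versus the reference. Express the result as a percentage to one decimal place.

F_rel = 126.5%

F_rel = (AUC_test/D_test) / (AUC_ref/D_ref)
      = (699.3/300) / (736.9/400)
      = 2.331 / 1.84225 = 1.2653 = 126.53%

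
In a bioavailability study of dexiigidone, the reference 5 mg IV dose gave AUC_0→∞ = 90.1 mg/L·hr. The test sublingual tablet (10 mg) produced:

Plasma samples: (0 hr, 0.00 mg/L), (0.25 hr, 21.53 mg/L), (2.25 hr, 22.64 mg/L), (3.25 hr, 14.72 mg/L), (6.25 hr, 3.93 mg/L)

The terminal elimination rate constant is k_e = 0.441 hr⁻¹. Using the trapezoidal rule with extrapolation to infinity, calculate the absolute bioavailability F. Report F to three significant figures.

Trapezoidal AUC_0→6.25 (sublingual tablet):
  [0→0.25]: (0.00+21.53)/2 × 0.25 = 2.69125
  [0.25→2.25]: (21.53+22.64)/2 × 2 = 44.17
  [2.25→3.25]: (22.64+14.72)/2 × 1 = 18.68
  [3.25→6.25]: (14.72+3.93)/2 × 3 = 27.975
  Sum = 93.51625 mg/L·hr
Tail: C_last/k_e = 3.93/0.441 = 8.912
AUC_0→∞ (sublingual tablet) = 93.51625 + 8.912 = 102.42825 mg/L·hr
F = (AUC_ev/D_ev)/(AUC_iv/D_iv) = (102.42825/10)/(90.1/5) = 10.242825/18.02 = 0.5684

F = 0.568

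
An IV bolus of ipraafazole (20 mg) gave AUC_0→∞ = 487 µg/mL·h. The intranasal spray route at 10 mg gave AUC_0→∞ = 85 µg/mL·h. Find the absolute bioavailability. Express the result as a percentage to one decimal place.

F = 34.9%

F = (AUC_ev / D_ev) / (AUC_iv / D_iv)
  = (85/10) / (487/20)
  = 8.5 / 24.35 = 0.3491
  = 34.91%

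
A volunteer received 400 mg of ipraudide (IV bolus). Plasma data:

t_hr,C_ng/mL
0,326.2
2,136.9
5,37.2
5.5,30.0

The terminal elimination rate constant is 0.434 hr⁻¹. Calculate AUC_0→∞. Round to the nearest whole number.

AUC = 810 ng/mL·hr

Trapezoidal AUC_0→5.5:
  [0→2]: (326.2+136.9)/2 × 2 = 463.1
  [2→5]: (136.9+37.2)/2 × 3 = 261.15
  [5→5.5]: (37.2+30.0)/2 × 0.5 = 16.8
  Sum = 741.05 ng/mL·hr
Extrapolated tail: C_last / k_e = 30.0 / 0.434 = 69.124
AUC_0→∞ = 741.05 + 69.124 = 810.174 ng/mL·hr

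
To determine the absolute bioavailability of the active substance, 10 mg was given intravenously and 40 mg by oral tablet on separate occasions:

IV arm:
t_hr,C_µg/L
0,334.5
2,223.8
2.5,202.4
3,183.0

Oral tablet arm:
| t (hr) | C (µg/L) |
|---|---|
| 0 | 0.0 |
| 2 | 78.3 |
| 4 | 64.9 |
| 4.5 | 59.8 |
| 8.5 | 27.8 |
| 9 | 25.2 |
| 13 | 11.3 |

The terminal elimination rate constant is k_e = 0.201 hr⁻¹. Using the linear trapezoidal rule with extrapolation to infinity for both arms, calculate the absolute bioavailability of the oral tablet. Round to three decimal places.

Trapezoidal AUC_0→3 (IV):
  [0→2]: (334.5+223.8)/2 × 2 = 558.3
  [2→2.5]: (223.8+202.4)/2 × 0.5 = 106.55
  [2.5→3]: (202.4+183.0)/2 × 0.5 = 96.35
  Sum = 761.2 µg/L·hr
IV tail: 183.0/0.201 = 910.448; AUC_iv,0→∞ = 761.2 + 910.448 = 1671.648 µg/L·hr
Trapezoidal AUC_0→13 (oral tablet):
  [0→2]: (0.0+78.3)/2 × 2 = 78.3
  [2→4]: (78.3+64.9)/2 × 2 = 143.2
  [4→4.5]: (64.9+59.8)/2 × 0.5 = 31.175
  [4.5→8.5]: (59.8+27.8)/2 × 4 = 175.2
  [8.5→9]: (27.8+25.2)/2 × 0.5 = 13.25
  [9→13]: (25.2+11.3)/2 × 4 = 73.0
  Sum = 514.125 µg/L·hr
oral tablet tail: 11.3/0.201 = 56.219; AUC_ev,0→∞ = 514.125 + 56.219 = 570.344 µg/L·hr
F = (AUC_ev/D_ev)/(AUC_iv/D_iv) = (570.344/40)/(1671.648/10) = 14.2586/167.1648 = 0.0853

F = 0.085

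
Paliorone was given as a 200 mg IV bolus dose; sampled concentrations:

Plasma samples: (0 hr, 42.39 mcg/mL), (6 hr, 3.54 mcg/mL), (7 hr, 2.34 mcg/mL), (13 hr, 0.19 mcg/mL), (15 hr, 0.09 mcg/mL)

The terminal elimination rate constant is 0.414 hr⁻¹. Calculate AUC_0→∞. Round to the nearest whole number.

AUC = 149 mcg/mL·hr

Trapezoidal AUC_0→15:
  [0→6]: (42.39+3.54)/2 × 6 = 137.79
  [6→7]: (3.54+2.34)/2 × 1 = 2.94
  [7→13]: (2.34+0.19)/2 × 6 = 7.59
  [13→15]: (0.19+0.09)/2 × 2 = 0.28
  Sum = 148.6 mcg/mL·hr
Extrapolated tail: C_last / k_e = 0.09 / 0.414 = 0.217
AUC_0→∞ = 148.6 + 0.217 = 148.817 mcg/mL·hr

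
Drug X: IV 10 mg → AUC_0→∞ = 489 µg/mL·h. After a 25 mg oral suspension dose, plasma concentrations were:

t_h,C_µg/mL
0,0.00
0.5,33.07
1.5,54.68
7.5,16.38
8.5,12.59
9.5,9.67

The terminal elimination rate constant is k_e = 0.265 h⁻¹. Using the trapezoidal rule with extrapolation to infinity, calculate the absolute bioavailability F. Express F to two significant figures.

Trapezoidal AUC_0→9.5 (oral suspension):
  [0→0.5]: (0.00+33.07)/2 × 0.5 = 8.2675
  [0.5→1.5]: (33.07+54.68)/2 × 1 = 43.875
  [1.5→7.5]: (54.68+16.38)/2 × 6 = 213.18
  [7.5→8.5]: (16.38+12.59)/2 × 1 = 14.485
  [8.5→9.5]: (12.59+9.67)/2 × 1 = 11.13
  Sum = 290.9375 µg/mL·h
Tail: C_last/k_e = 9.67/0.265 = 36.491
AUC_0→∞ (oral suspension) = 290.9375 + 36.491 = 327.4285 µg/mL·h
F = (AUC_ev/D_ev)/(AUC_iv/D_iv) = (327.4285/25)/(489/10) = 13.09714/48.9 = 0.2678

F = 0.27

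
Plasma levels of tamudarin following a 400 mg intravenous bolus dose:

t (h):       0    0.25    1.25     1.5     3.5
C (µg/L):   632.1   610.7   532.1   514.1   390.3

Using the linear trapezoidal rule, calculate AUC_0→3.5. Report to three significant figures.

AUC = 1760 µg/L·h

Trapezoidal AUC_0→3.5:
  [0→0.25]: (632.1+610.7)/2 × 0.25 = 155.35
  [0.25→1.25]: (610.7+532.1)/2 × 1 = 571.4
  [1.25→1.5]: (532.1+514.1)/2 × 0.25 = 130.775
  [1.5→3.5]: (514.1+390.3)/2 × 2 = 904.4
  Sum = 1761.925 µg/L·h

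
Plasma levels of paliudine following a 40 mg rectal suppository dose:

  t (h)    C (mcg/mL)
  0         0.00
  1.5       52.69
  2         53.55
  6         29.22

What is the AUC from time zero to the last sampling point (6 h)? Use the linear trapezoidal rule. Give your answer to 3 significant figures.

AUC = 232 mcg/mL·h

Trapezoidal AUC_0→6:
  [0→1.5]: (0.00+52.69)/2 × 1.5 = 39.5175
  [1.5→2]: (52.69+53.55)/2 × 0.5 = 26.56
  [2→6]: (53.55+29.22)/2 × 4 = 165.54
  Sum = 231.6175 mcg/mL·h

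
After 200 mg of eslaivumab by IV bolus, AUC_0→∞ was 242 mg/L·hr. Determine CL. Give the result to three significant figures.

CL = 0.826 L/hr

CL = Dose_iv / AUC_0→∞
   = 200 / 242 = 0.826446 L/hr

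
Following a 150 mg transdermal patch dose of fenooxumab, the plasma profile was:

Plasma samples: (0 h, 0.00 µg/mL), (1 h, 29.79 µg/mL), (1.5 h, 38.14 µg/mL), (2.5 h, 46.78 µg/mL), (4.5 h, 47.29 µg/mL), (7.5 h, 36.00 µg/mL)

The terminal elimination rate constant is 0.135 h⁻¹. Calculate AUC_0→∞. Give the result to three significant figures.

AUC = 560 µg/mL·h

Trapezoidal AUC_0→7.5:
  [0→1]: (0.00+29.79)/2 × 1 = 14.895
  [1→1.5]: (29.79+38.14)/2 × 0.5 = 16.9825
  [1.5→2.5]: (38.14+46.78)/2 × 1 = 42.46
  [2.5→4.5]: (46.78+47.29)/2 × 2 = 94.07
  [4.5→7.5]: (47.29+36.00)/2 × 3 = 124.935
  Sum = 293.3425 µg/mL·h
Extrapolated tail: C_last / k_e = 36.00 / 0.135 = 266.667
AUC_0→∞ = 293.3425 + 266.667 = 560.0095 µg/mL·h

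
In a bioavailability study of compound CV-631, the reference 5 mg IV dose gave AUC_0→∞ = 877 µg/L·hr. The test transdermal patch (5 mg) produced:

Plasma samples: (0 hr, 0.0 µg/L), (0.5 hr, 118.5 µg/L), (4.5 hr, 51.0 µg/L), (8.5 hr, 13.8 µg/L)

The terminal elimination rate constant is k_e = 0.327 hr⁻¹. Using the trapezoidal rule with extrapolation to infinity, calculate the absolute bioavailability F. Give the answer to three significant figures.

Trapezoidal AUC_0→8.5 (transdermal patch):
  [0→0.5]: (0.0+118.5)/2 × 0.5 = 29.625
  [0.5→4.5]: (118.5+51.0)/2 × 4 = 339.0
  [4.5→8.5]: (51.0+13.8)/2 × 4 = 129.6
  Sum = 498.225 µg/L·hr
Tail: C_last/k_e = 13.8/0.327 = 42.202
AUC_0→∞ (transdermal patch) = 498.225 + 42.202 = 540.427 µg/L·hr
F = (AUC_ev/D_ev)/(AUC_iv/D_iv) = (540.427/5)/(877/5) = 108.0854/175.4 = 0.6162

F = 0.616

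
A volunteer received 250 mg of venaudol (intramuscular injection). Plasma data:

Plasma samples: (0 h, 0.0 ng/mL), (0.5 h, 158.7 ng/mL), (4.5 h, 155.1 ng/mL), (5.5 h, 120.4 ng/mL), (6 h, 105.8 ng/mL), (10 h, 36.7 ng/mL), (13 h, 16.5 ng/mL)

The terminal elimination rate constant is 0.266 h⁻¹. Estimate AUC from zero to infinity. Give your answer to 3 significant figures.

Trapezoidal AUC_0→13:
  [0→0.5]: (0.0+158.7)/2 × 0.5 = 39.675
  [0.5→4.5]: (158.7+155.1)/2 × 4 = 627.6
  [4.5→5.5]: (155.1+120.4)/2 × 1 = 137.75
  [5.5→6]: (120.4+105.8)/2 × 0.5 = 56.55
  [6→10]: (105.8+36.7)/2 × 4 = 285.0
  [10→13]: (36.7+16.5)/2 × 3 = 79.8
  Sum = 1226.375 ng/mL·h
Extrapolated tail: C_last / k_e = 16.5 / 0.266 = 62.030
AUC_0→∞ = 1226.375 + 62.030 = 1288.405 ng/mL·h

AUC = 1290 ng/mL·h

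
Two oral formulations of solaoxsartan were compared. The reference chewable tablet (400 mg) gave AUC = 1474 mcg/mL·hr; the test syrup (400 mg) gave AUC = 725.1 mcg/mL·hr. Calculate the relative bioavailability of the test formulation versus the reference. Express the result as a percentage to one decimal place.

F_rel = (AUC_test/D_test) / (AUC_ref/D_ref)
      = (725.1/400) / (1474/400)
      = 1.81275 / 3.685 = 0.4919 = 49.19%

F_rel = 49.2%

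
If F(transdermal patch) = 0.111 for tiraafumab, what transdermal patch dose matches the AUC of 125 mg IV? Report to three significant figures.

D_transdermal = 1130 mg

For equal systemic exposure: F × D_ev = D_iv
D_ev = D_iv / F = 125 / 0.111 = 1126.13 mg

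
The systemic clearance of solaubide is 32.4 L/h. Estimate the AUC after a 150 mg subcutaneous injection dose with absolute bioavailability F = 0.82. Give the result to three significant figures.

AUC_0→∞ = F × Dose / CL
        = 0.82 × 150 / 32.4 = 3.7963 mg/L·h

AUC = 3.80 mg/L·h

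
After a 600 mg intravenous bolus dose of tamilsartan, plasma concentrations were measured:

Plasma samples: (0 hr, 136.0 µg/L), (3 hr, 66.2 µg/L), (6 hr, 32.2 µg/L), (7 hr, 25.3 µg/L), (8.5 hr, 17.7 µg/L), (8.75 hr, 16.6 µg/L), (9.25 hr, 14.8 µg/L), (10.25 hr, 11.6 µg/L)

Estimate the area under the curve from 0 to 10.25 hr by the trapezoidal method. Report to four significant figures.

AUC = 537.2 µg/L·hr

Trapezoidal AUC_0→10.25:
  [0→3]: (136.0+66.2)/2 × 3 = 303.3
  [3→6]: (66.2+32.2)/2 × 3 = 147.6
  [6→7]: (32.2+25.3)/2 × 1 = 28.75
  [7→8.5]: (25.3+17.7)/2 × 1.5 = 32.25
  [8.5→8.75]: (17.7+16.6)/2 × 0.25 = 4.2875
  [8.75→9.25]: (16.6+14.8)/2 × 0.5 = 7.85
  [9.25→10.25]: (14.8+11.6)/2 × 1 = 13.2
  Sum = 537.2375 µg/L·hr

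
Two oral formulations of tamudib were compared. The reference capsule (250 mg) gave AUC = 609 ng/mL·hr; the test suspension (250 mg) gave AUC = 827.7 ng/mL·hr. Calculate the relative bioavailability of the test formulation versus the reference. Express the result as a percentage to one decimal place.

F_rel = 135.9%

F_rel = (AUC_test/D_test) / (AUC_ref/D_ref)
      = (827.7/250) / (609/250)
      = 3.3108 / 2.436 = 1.3591 = 135.91%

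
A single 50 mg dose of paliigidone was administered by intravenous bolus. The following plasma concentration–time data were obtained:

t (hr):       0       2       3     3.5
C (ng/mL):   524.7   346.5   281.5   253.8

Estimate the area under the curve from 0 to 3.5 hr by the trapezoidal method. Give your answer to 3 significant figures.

AUC = 1320 ng/mL·hr

Trapezoidal AUC_0→3.5:
  [0→2]: (524.7+346.5)/2 × 2 = 871.2
  [2→3]: (346.5+281.5)/2 × 1 = 314.0
  [3→3.5]: (281.5+253.8)/2 × 0.5 = 133.825
  Sum = 1319.025 ng/mL·hr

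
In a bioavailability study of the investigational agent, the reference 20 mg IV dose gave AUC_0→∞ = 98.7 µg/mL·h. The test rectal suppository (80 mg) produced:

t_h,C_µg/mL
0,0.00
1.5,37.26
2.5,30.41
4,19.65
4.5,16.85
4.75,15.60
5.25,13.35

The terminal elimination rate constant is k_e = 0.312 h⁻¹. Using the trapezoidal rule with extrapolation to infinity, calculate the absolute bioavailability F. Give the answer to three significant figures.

Trapezoidal AUC_0→5.25 (rectal suppository):
  [0→1.5]: (0.00+37.26)/2 × 1.5 = 27.945
  [1.5→2.5]: (37.26+30.41)/2 × 1 = 33.835
  [2.5→4]: (30.41+19.65)/2 × 1.5 = 37.545
  [4→4.5]: (19.65+16.85)/2 × 0.5 = 9.125
  [4.5→4.75]: (16.85+15.60)/2 × 0.25 = 4.05625
  [4.75→5.25]: (15.60+13.35)/2 × 0.5 = 7.2375
  Sum = 119.74375 µg/mL·h
Tail: C_last/k_e = 13.35/0.312 = 42.788
AUC_0→∞ (rectal suppository) = 119.74375 + 42.788 = 162.53175 µg/mL·h
F = (AUC_ev/D_ev)/(AUC_iv/D_iv) = (162.53175/80)/(98.7/20) = 2.03165/4.935 = 0.4117

F = 0.412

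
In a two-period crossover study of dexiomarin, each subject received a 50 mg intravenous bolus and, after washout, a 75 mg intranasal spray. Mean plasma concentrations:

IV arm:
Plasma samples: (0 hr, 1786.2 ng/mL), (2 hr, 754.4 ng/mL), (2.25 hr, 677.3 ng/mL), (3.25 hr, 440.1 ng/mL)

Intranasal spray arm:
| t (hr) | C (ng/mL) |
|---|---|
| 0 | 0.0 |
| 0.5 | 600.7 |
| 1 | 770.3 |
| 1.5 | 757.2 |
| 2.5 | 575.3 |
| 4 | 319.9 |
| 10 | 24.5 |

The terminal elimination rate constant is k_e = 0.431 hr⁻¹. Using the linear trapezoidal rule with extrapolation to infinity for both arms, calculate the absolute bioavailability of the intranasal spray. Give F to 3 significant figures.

F = 0.512

Trapezoidal AUC_0→3.25 (IV):
  [0→2]: (1786.2+754.4)/2 × 2 = 2540.6
  [2→2.25]: (754.4+677.3)/2 × 0.25 = 178.9625
  [2.25→3.25]: (677.3+440.1)/2 × 1 = 558.7
  Sum = 3278.2625 ng/mL·hr
IV tail: 440.1/0.431 = 1021.114; AUC_iv,0→∞ = 3278.2625 + 1021.114 = 4299.3765 ng/mL·hr
Trapezoidal AUC_0→10 (intranasal spray):
  [0→0.5]: (0.0+600.7)/2 × 0.5 = 150.175
  [0.5→1]: (600.7+770.3)/2 × 0.5 = 342.75
  [1→1.5]: (770.3+757.2)/2 × 0.5 = 381.875
  [1.5→2.5]: (757.2+575.3)/2 × 1 = 666.25
  [2.5→4]: (575.3+319.9)/2 × 1.5 = 671.4
  [4→10]: (319.9+24.5)/2 × 6 = 1033.2
  Sum = 3245.65 ng/mL·hr
intranasal spray tail: 24.5/0.431 = 56.845; AUC_ev,0→∞ = 3245.65 + 56.845 = 3302.495 ng/mL·hr
F = (AUC_ev/D_ev)/(AUC_iv/D_iv) = (3302.495/75)/(4299.3765/50) = 44.0333/85.98753 = 0.5121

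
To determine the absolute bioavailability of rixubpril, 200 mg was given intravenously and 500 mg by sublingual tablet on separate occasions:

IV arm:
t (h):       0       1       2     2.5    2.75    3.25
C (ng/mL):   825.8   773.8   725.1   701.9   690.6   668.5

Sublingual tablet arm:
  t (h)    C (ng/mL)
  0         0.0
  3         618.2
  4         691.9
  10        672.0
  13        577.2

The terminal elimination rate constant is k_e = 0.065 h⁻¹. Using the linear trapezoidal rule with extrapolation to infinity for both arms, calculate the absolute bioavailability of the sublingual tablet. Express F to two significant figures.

F = 0.52

Trapezoidal AUC_0→3.25 (IV):
  [0→1]: (825.8+773.8)/2 × 1 = 799.8
  [1→2]: (773.8+725.1)/2 × 1 = 749.45
  [2→2.5]: (725.1+701.9)/2 × 0.5 = 356.75
  [2.5→2.75]: (701.9+690.6)/2 × 0.25 = 174.0625
  [2.75→3.25]: (690.6+668.5)/2 × 0.5 = 339.775
  Sum = 2419.8375 ng/mL·h
IV tail: 668.5/0.065 = 10284.615; AUC_iv,0→∞ = 2419.8375 + 10284.615 = 12704.4525 ng/mL·h
Trapezoidal AUC_0→13 (sublingual tablet):
  [0→3]: (0.0+618.2)/2 × 3 = 927.3
  [3→4]: (618.2+691.9)/2 × 1 = 655.05
  [4→10]: (691.9+672.0)/2 × 6 = 4091.7
  [10→13]: (672.0+577.2)/2 × 3 = 1873.8
  Sum = 7547.85 ng/mL·h
sublingual tablet tail: 577.2/0.065 = 8880.000; AUC_ev,0→∞ = 7547.85 + 8880.000 = 16427.85 ng/mL·h
F = (AUC_ev/D_ev)/(AUC_iv/D_iv) = (16427.85/500)/(12704.4525/200) = 32.8557/63.5223 = 0.5172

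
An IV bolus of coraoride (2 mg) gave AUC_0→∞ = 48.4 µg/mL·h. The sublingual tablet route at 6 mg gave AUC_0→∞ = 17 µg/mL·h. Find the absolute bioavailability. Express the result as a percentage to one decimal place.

F = (AUC_ev / D_ev) / (AUC_iv / D_iv)
  = (17/6) / (48.4/2)
  = 2.83333 / 24.2 = 0.1171
  = 11.71%

F = 11.7%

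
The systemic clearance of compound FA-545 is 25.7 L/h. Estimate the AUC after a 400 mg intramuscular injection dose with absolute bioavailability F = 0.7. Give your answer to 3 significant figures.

AUC = 10.9 mg/L·h

AUC_0→∞ = F × Dose / CL
        = 0.7 × 400 / 25.7 = 10.8949 mg/L·h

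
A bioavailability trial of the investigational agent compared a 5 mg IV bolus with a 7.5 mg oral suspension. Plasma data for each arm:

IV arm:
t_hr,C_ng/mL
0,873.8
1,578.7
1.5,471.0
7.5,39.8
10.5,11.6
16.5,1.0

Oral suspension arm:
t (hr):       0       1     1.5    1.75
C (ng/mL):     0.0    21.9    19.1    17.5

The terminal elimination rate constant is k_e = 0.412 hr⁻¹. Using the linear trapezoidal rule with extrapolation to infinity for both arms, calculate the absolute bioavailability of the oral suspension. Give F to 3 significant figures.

F = 0.0172

Trapezoidal AUC_0→16.5 (IV):
  [0→1]: (873.8+578.7)/2 × 1 = 726.25
  [1→1.5]: (578.7+471.0)/2 × 0.5 = 262.425
  [1.5→7.5]: (471.0+39.8)/2 × 6 = 1532.4
  [7.5→10.5]: (39.8+11.6)/2 × 3 = 77.1
  [10.5→16.5]: (11.6+1.0)/2 × 6 = 37.8
  Sum = 2635.975 ng/mL·hr
IV tail: 1.0/0.412 = 2.427; AUC_iv,0→∞ = 2635.975 + 2.427 = 2638.402 ng/mL·hr
Trapezoidal AUC_0→1.75 (oral suspension):
  [0→1]: (0.0+21.9)/2 × 1 = 10.95
  [1→1.5]: (21.9+19.1)/2 × 0.5 = 10.25
  [1.5→1.75]: (19.1+17.5)/2 × 0.25 = 4.575
  Sum = 25.775 ng/mL·hr
oral suspension tail: 17.5/0.412 = 42.476; AUC_ev,0→∞ = 25.775 + 42.476 = 68.251 ng/mL·hr
F = (AUC_ev/D_ev)/(AUC_iv/D_iv) = (68.251/7.5)/(2638.402/5) = 9.10013/527.6804 = 0.0172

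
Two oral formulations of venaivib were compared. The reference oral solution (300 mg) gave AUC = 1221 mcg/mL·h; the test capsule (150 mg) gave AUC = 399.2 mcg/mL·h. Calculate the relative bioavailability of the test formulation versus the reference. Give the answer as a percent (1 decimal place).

F_rel = (AUC_test/D_test) / (AUC_ref/D_ref)
      = (399.2/150) / (1221/300)
      = 2.66133 / 4.07 = 0.6539 = 65.39%

F_rel = 65.4%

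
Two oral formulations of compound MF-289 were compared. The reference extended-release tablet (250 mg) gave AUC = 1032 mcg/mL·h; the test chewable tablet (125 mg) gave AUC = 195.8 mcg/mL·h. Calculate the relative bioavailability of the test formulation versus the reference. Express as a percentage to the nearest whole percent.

F_rel = (AUC_test/D_test) / (AUC_ref/D_ref)
      = (195.8/125) / (1032/250)
      = 1.5664 / 4.128 = 0.3795 = 37.95%

F_rel = 38%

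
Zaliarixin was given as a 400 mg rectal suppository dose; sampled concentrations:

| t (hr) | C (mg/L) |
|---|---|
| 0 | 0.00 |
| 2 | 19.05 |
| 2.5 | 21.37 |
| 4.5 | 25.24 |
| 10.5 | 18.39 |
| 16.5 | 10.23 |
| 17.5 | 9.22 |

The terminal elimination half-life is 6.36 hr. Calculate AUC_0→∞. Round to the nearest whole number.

AUC = 387 mg/L·hr

Trapezoidal AUC_0→17.5:
  [0→2]: (0.00+19.05)/2 × 2 = 19.05
  [2→2.5]: (19.05+21.37)/2 × 0.5 = 10.105
  [2.5→4.5]: (21.37+25.24)/2 × 2 = 46.61
  [4.5→10.5]: (25.24+18.39)/2 × 6 = 130.89
  [10.5→16.5]: (18.39+10.23)/2 × 6 = 85.86
  [16.5→17.5]: (10.23+9.22)/2 × 1 = 9.725
  Sum = 302.24 mg/L·hr
k_e = ln2 / t½ = 0.693147 / 6.36 = 0.1090 hr^-1
Extrapolated tail: C_last / k_e = 9.22 / 0.109 = 84.587
AUC_0→∞ = 302.24 + 84.587 = 386.827 mg/L·hr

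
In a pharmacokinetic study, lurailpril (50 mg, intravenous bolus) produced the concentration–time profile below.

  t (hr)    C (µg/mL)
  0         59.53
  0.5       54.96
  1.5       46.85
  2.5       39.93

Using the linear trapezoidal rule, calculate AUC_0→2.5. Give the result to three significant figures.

AUC = 123 µg/mL·hr

Trapezoidal AUC_0→2.5:
  [0→0.5]: (59.53+54.96)/2 × 0.5 = 28.6225
  [0.5→1.5]: (54.96+46.85)/2 × 1 = 50.905
  [1.5→2.5]: (46.85+39.93)/2 × 1 = 43.39
  Sum = 122.9175 µg/mL·hr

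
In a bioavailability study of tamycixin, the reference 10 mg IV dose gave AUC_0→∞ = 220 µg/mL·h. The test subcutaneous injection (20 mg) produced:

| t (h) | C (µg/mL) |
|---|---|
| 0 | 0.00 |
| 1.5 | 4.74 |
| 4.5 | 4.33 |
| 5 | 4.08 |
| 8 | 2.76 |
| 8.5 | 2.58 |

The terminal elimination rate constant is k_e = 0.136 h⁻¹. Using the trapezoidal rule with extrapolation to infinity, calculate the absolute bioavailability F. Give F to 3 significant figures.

F = 0.113

Trapezoidal AUC_0→8.5 (subcutaneous injection):
  [0→1.5]: (0.00+4.74)/2 × 1.5 = 3.555
  [1.5→4.5]: (4.74+4.33)/2 × 3 = 13.605
  [4.5→5]: (4.33+4.08)/2 × 0.5 = 2.1025
  [5→8]: (4.08+2.76)/2 × 3 = 10.26
  [8→8.5]: (2.76+2.58)/2 × 0.5 = 1.335
  Sum = 30.8575 µg/mL·h
Tail: C_last/k_e = 2.58/0.136 = 18.971
AUC_0→∞ (subcutaneous injection) = 30.8575 + 18.971 = 49.8285 µg/mL·h
F = (AUC_ev/D_ev)/(AUC_iv/D_iv) = (49.8285/20)/(220/10) = 2.491425/22 = 0.1132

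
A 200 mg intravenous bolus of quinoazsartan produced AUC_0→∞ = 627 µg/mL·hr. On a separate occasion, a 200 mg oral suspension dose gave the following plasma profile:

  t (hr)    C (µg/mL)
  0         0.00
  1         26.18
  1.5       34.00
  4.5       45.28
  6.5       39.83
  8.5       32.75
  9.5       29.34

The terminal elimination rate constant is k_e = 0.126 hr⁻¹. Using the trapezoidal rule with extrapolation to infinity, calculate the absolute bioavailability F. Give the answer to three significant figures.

Trapezoidal AUC_0→9.5 (oral suspension):
  [0→1]: (0.00+26.18)/2 × 1 = 13.09
  [1→1.5]: (26.18+34.00)/2 × 0.5 = 15.045
  [1.5→4.5]: (34.00+45.28)/2 × 3 = 118.92
  [4.5→6.5]: (45.28+39.83)/2 × 2 = 85.11
  [6.5→8.5]: (39.83+32.75)/2 × 2 = 72.58
  [8.5→9.5]: (32.75+29.34)/2 × 1 = 31.045
  Sum = 335.79 µg/mL·hr
Tail: C_last/k_e = 29.34/0.126 = 232.857
AUC_0→∞ (oral suspension) = 335.79 + 232.857 = 568.647 µg/mL·hr
F = (AUC_ev/D_ev)/(AUC_iv/D_iv) = (568.647/200)/(627/200) = 2.843235/3.135 = 0.9069

F = 0.907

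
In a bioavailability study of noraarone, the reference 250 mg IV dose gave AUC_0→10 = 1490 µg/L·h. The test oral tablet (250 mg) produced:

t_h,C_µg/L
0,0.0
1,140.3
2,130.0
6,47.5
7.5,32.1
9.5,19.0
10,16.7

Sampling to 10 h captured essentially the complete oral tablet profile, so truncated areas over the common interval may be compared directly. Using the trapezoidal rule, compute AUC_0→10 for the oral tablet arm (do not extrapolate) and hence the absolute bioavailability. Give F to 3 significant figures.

Trapezoidal AUC_0→10 (oral tablet):
  [0→1]: (0.0+140.3)/2 × 1 = 70.15
  [1→2]: (140.3+130.0)/2 × 1 = 135.15
  [2→6]: (130.0+47.5)/2 × 4 = 355.0
  [6→7.5]: (47.5+32.1)/2 × 1.5 = 59.7
  [7.5→9.5]: (32.1+19.0)/2 × 2 = 51.1
  [9.5→10]: (19.0+16.7)/2 × 0.5 = 8.925
  Sum = 680.025 µg/L·h
F = (AUC_ev/D_ev)/(AUC_iv/D_iv) = (680.025/250)/(1490/250) = 2.7201/5.96 = 0.4564

F = 0.456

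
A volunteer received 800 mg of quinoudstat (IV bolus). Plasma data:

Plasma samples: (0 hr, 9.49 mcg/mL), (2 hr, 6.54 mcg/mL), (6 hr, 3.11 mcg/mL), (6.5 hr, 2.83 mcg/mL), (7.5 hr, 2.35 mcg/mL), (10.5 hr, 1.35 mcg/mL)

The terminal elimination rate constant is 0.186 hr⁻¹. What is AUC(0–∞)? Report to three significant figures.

Trapezoidal AUC_0→10.5:
  [0→2]: (9.49+6.54)/2 × 2 = 16.03
  [2→6]: (6.54+3.11)/2 × 4 = 19.3
  [6→6.5]: (3.11+2.83)/2 × 0.5 = 1.485
  [6.5→7.5]: (2.83+2.35)/2 × 1 = 2.59
  [7.5→10.5]: (2.35+1.35)/2 × 3 = 5.55
  Sum = 44.955 mcg/mL·hr
Extrapolated tail: C_last / k_e = 1.35 / 0.186 = 7.258
AUC_0→∞ = 44.955 + 7.258 = 52.213 mcg/mL·hr

AUC = 52.2 mcg/mL·hr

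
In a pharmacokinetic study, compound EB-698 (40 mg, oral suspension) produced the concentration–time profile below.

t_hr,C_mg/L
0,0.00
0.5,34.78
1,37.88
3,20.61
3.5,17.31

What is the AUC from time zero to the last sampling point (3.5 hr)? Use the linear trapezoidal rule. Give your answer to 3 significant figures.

Trapezoidal AUC_0→3.5:
  [0→0.5]: (0.00+34.78)/2 × 0.5 = 8.695
  [0.5→1]: (34.78+37.88)/2 × 0.5 = 18.165
  [1→3]: (37.88+20.61)/2 × 2 = 58.49
  [3→3.5]: (20.61+17.31)/2 × 0.5 = 9.48
  Sum = 94.83 mg/L·hr

AUC = 94.8 mg/L·hr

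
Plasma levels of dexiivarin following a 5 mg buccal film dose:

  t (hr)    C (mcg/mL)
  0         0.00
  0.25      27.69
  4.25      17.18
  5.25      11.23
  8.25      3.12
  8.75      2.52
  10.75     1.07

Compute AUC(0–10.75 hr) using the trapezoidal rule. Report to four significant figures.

AUC = 133.9 mcg/mL·hr

Trapezoidal AUC_0→10.75:
  [0→0.25]: (0.00+27.69)/2 × 0.25 = 3.46125
  [0.25→4.25]: (27.69+17.18)/2 × 4 = 89.74
  [4.25→5.25]: (17.18+11.23)/2 × 1 = 14.205
  [5.25→8.25]: (11.23+3.12)/2 × 3 = 21.525
  [8.25→8.75]: (3.12+2.52)/2 × 0.5 = 1.41
  [8.75→10.75]: (2.52+1.07)/2 × 2 = 3.59
  Sum = 133.93125 mcg/mL·hr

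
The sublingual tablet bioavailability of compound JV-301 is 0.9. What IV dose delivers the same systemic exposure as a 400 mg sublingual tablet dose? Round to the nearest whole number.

D_iv = 360 mg

Systemic exposure from an extravascular dose = F × D_ev, so the equivalent IV dose is F × D_ev.
D_iv = F × D_ev = 0.9 × 400 = 360 mg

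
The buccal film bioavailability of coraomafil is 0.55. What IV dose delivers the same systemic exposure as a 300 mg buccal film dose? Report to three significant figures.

D_iv = 165 mg

Systemic exposure from an extravascular dose = F × D_ev, so the equivalent IV dose is F × D_ev.
D_iv = F × D_ev = 0.55 × 300 = 165 mg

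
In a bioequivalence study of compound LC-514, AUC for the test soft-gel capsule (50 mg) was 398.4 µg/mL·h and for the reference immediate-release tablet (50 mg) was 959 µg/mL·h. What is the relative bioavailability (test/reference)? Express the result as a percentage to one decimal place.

F_rel = 41.5%

F_rel = (AUC_test/D_test) / (AUC_ref/D_ref)
      = (398.4/50) / (959/50)
      = 7.968 / 19.18 = 0.4154 = 41.54%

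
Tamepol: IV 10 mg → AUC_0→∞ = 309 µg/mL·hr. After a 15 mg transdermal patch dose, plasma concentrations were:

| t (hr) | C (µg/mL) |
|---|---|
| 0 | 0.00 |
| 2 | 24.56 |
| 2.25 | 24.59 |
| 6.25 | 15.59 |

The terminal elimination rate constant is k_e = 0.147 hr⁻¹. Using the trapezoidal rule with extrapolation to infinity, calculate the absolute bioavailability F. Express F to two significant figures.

Trapezoidal AUC_0→6.25 (transdermal patch):
  [0→2]: (0.00+24.56)/2 × 2 = 24.56
  [2→2.25]: (24.56+24.59)/2 × 0.25 = 6.14375
  [2.25→6.25]: (24.59+15.59)/2 × 4 = 80.36
  Sum = 111.06375 µg/mL·hr
Tail: C_last/k_e = 15.59/0.147 = 106.054
AUC_0→∞ (transdermal patch) = 111.06375 + 106.054 = 217.11775 µg/mL·hr
F = (AUC_ev/D_ev)/(AUC_iv/D_iv) = (217.11775/15)/(309/10) = 14.4745/30.9 = 0.4684

F = 0.47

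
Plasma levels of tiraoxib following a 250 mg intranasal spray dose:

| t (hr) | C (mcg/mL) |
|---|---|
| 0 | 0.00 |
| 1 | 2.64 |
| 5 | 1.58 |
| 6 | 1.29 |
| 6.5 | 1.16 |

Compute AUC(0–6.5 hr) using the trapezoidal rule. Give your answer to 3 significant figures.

Trapezoidal AUC_0→6.5:
  [0→1]: (0.00+2.64)/2 × 1 = 1.32
  [1→5]: (2.64+1.58)/2 × 4 = 8.44
  [5→6]: (1.58+1.29)/2 × 1 = 1.435
  [6→6.5]: (1.29+1.16)/2 × 0.5 = 0.6125
  Sum = 11.8075 mcg/mL·hr

AUC = 11.8 mcg/mL·hr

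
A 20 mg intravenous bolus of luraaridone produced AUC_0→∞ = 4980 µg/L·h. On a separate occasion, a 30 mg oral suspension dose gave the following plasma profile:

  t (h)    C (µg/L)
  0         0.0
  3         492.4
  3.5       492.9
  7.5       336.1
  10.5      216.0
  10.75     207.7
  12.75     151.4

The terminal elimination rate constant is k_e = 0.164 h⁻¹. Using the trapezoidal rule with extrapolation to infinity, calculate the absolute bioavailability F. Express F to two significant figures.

Trapezoidal AUC_0→12.75 (oral suspension):
  [0→3]: (0.0+492.4)/2 × 3 = 738.6
  [3→3.5]: (492.4+492.9)/2 × 0.5 = 246.325
  [3.5→7.5]: (492.9+336.1)/2 × 4 = 1658.0
  [7.5→10.5]: (336.1+216.0)/2 × 3 = 828.15
  [10.5→10.75]: (216.0+207.7)/2 × 0.25 = 52.9625
  [10.75→12.75]: (207.7+151.4)/2 × 2 = 359.1
  Sum = 3883.1375 µg/L·h
Tail: C_last/k_e = 151.4/0.164 = 923.171
AUC_0→∞ (oral suspension) = 3883.1375 + 923.171 = 4806.3085 µg/L·h
F = (AUC_ev/D_ev)/(AUC_iv/D_iv) = (4806.3085/30)/(4980/20) = 160.21/249 = 0.6434

F = 0.64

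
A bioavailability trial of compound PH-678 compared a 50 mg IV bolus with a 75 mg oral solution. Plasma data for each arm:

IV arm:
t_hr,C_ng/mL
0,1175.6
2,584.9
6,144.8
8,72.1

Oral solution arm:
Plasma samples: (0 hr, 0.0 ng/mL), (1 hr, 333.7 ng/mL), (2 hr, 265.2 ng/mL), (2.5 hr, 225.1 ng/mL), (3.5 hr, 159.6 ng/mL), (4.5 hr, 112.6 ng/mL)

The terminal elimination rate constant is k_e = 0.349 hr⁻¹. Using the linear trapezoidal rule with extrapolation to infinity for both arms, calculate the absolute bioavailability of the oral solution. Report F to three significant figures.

Trapezoidal AUC_0→8 (IV):
  [0→2]: (1175.6+584.9)/2 × 2 = 1760.5
  [2→6]: (584.9+144.8)/2 × 4 = 1459.4
  [6→8]: (144.8+72.1)/2 × 2 = 216.9
  Sum = 3436.8 ng/mL·hr
IV tail: 72.1/0.349 = 206.590; AUC_iv,0→∞ = 3436.8 + 206.590 = 3643.39 ng/mL·hr
Trapezoidal AUC_0→4.5 (oral solution):
  [0→1]: (0.0+333.7)/2 × 1 = 166.85
  [1→2]: (333.7+265.2)/2 × 1 = 299.45
  [2→2.5]: (265.2+225.1)/2 × 0.5 = 122.575
  [2.5→3.5]: (225.1+159.6)/2 × 1 = 192.35
  [3.5→4.5]: (159.6+112.6)/2 × 1 = 136.1
  Sum = 917.325 ng/mL·hr
oral solution tail: 112.6/0.349 = 322.636; AUC_ev,0→∞ = 917.325 + 322.636 = 1239.961 ng/mL·hr
F = (AUC_ev/D_ev)/(AUC_iv/D_iv) = (1239.961/75)/(3643.39/50) = 16.5328/72.8678 = 0.2269

F = 0.227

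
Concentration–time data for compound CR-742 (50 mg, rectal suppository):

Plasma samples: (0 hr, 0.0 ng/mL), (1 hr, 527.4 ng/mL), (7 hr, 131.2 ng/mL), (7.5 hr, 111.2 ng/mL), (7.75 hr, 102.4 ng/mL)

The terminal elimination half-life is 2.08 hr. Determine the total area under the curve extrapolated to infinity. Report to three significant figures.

AUC = 2630 ng/mL·hr

Trapezoidal AUC_0→7.75:
  [0→1]: (0.0+527.4)/2 × 1 = 263.7
  [1→7]: (527.4+131.2)/2 × 6 = 1975.8
  [7→7.5]: (131.2+111.2)/2 × 0.5 = 60.6
  [7.5→7.75]: (111.2+102.4)/2 × 0.25 = 26.7
  Sum = 2326.8 ng/mL·hr
k_e = ln2 / t½ = 0.693147 / 2.08 = 0.3332 hr^-1
Extrapolated tail: C_last / k_e = 102.4 / 0.3332 = 307.323
AUC_0→∞ = 2326.8 + 307.323 = 2634.123 ng/mL·hr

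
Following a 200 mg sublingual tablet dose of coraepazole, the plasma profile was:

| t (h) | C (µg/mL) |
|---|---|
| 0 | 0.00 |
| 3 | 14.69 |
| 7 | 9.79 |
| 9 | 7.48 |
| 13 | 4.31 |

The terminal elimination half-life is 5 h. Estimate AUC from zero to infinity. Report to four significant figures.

Trapezoidal AUC_0→13:
  [0→3]: (0.00+14.69)/2 × 3 = 22.035
  [3→7]: (14.69+9.79)/2 × 4 = 48.96
  [7→9]: (9.79+7.48)/2 × 2 = 17.27
  [9→13]: (7.48+4.31)/2 × 4 = 23.58
  Sum = 111.845 µg/mL·h
k_e = ln2 / t½ = 0.693147 / 5 = 0.1386 h^-1
Extrapolated tail: C_last / k_e = 4.31 / 0.1386 = 31.097
AUC_0→∞ = 111.845 + 31.097 = 142.942 µg/mL·h

AUC = 142.9 µg/mL·h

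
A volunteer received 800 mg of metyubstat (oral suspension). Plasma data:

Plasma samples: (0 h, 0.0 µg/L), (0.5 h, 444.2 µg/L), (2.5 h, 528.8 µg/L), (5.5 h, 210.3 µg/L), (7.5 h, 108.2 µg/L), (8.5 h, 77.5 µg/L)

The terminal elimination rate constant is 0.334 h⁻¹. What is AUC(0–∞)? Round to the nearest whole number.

Trapezoidal AUC_0→8.5:
  [0→0.5]: (0.0+444.2)/2 × 0.5 = 111.05
  [0.5→2.5]: (444.2+528.8)/2 × 2 = 973.0
  [2.5→5.5]: (528.8+210.3)/2 × 3 = 1108.65
  [5.5→7.5]: (210.3+108.2)/2 × 2 = 318.5
  [7.5→8.5]: (108.2+77.5)/2 × 1 = 92.85
  Sum = 2604.05 µg/L·h
Extrapolated tail: C_last / k_e = 77.5 / 0.334 = 232.036
AUC_0→∞ = 2604.05 + 232.036 = 2836.086 µg/L·h

AUC = 2836 µg/L·h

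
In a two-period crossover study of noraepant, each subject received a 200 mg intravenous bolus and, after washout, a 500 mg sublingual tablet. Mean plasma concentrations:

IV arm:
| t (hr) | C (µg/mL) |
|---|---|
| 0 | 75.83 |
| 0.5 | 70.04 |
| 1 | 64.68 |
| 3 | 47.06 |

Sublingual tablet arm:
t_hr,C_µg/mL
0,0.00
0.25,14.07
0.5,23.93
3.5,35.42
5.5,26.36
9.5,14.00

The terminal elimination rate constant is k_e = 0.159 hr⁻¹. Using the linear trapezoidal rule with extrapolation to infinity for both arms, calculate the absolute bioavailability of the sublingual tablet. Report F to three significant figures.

Trapezoidal AUC_0→3 (IV):
  [0→0.5]: (75.83+70.04)/2 × 0.5 = 36.4675
  [0.5→1]: (70.04+64.68)/2 × 0.5 = 33.68
  [1→3]: (64.68+47.06)/2 × 2 = 111.74
  Sum = 181.8875 µg/mL·hr
IV tail: 47.06/0.159 = 295.975; AUC_iv,0→∞ = 181.8875 + 295.975 = 477.8625 µg/mL·hr
Trapezoidal AUC_0→9.5 (sublingual tablet):
  [0→0.25]: (0.00+14.07)/2 × 0.25 = 1.75875
  [0.25→0.5]: (14.07+23.93)/2 × 0.25 = 4.75
  [0.5→3.5]: (23.93+35.42)/2 × 3 = 89.025
  [3.5→5.5]: (35.42+26.36)/2 × 2 = 61.78
  [5.5→9.5]: (26.36+14.00)/2 × 4 = 80.72
  Sum = 238.03375 µg/mL·hr
sublingual tablet tail: 14.00/0.159 = 88.050; AUC_ev,0→∞ = 238.03375 + 88.050 = 326.08375 µg/mL·hr
F = (AUC_ev/D_ev)/(AUC_iv/D_iv) = (326.08375/500)/(477.8625/200) = 0.6521675/2.3893125 = 0.2730

F = 0.273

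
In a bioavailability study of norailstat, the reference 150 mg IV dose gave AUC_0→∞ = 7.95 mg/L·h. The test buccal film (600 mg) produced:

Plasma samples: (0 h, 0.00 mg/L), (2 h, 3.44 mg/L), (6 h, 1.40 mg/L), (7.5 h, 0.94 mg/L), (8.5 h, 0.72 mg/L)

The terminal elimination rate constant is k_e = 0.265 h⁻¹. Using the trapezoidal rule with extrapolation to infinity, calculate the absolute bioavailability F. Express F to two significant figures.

F = 0.58

Trapezoidal AUC_0→8.5 (buccal film):
  [0→2]: (0.00+3.44)/2 × 2 = 3.44
  [2→6]: (3.44+1.40)/2 × 4 = 9.68
  [6→7.5]: (1.40+0.94)/2 × 1.5 = 1.755
  [7.5→8.5]: (0.94+0.72)/2 × 1 = 0.83
  Sum = 15.705 mg/L·h
Tail: C_last/k_e = 0.72/0.265 = 2.717
AUC_0→∞ (buccal film) = 15.705 + 2.717 = 18.422 mg/L·h
F = (AUC_ev/D_ev)/(AUC_iv/D_iv) = (18.422/600)/(7.95/150) = 0.0307033/0.053 = 0.5793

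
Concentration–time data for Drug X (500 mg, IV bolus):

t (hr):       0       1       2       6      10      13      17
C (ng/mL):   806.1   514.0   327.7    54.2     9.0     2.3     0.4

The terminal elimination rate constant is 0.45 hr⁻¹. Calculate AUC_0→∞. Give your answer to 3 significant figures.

AUC = 1990 ng/mL·hr

Trapezoidal AUC_0→17:
  [0→1]: (806.1+514.0)/2 × 1 = 660.05
  [1→2]: (514.0+327.7)/2 × 1 = 420.85
  [2→6]: (327.7+54.2)/2 × 4 = 763.8
  [6→10]: (54.2+9.0)/2 × 4 = 126.4
  [10→13]: (9.0+2.3)/2 × 3 = 16.95
  [13→17]: (2.3+0.4)/2 × 4 = 5.4
  Sum = 1993.45 ng/mL·hr
Extrapolated tail: C_last / k_e = 0.4 / 0.45 = 0.889
AUC_0→∞ = 1993.45 + 0.889 = 1994.339 ng/mL·hr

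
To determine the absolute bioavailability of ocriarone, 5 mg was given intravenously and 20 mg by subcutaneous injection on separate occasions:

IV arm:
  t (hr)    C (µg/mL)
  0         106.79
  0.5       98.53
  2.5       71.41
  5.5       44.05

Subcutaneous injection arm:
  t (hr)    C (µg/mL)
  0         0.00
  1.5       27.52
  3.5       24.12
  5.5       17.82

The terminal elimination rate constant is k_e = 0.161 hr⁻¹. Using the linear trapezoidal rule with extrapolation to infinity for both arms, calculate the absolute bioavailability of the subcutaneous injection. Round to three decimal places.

F = 0.084

Trapezoidal AUC_0→5.5 (IV):
  [0→0.5]: (106.79+98.53)/2 × 0.5 = 51.33
  [0.5→2.5]: (98.53+71.41)/2 × 2 = 169.94
  [2.5→5.5]: (71.41+44.05)/2 × 3 = 173.19
  Sum = 394.46 µg/mL·hr
IV tail: 44.05/0.161 = 273.602; AUC_iv,0→∞ = 394.46 + 273.602 = 668.062 µg/mL·hr
Trapezoidal AUC_0→5.5 (subcutaneous injection):
  [0→1.5]: (0.00+27.52)/2 × 1.5 = 20.64
  [1.5→3.5]: (27.52+24.12)/2 × 2 = 51.64
  [3.5→5.5]: (24.12+17.82)/2 × 2 = 41.94
  Sum = 114.22 µg/mL·hr
subcutaneous injection tail: 17.82/0.161 = 110.683; AUC_ev,0→∞ = 114.22 + 110.683 = 224.903 µg/mL·hr
F = (AUC_ev/D_ev)/(AUC_iv/D_iv) = (224.903/20)/(668.062/5) = 11.24515/133.6124 = 0.0842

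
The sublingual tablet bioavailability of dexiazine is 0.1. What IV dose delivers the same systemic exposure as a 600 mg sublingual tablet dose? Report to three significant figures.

Systemic exposure from an extravascular dose = F × D_ev, so the equivalent IV dose is F × D_ev.
D_iv = F × D_ev = 0.1 × 600 = 60 mg

D_iv = 60.0 mg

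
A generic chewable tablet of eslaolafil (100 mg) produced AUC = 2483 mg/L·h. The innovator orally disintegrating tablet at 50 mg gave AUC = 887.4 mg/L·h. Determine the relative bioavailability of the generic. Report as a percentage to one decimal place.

F_rel = 139.9%

F_rel = (AUC_test/D_test) / (AUC_ref/D_ref)
      = (2483/100) / (887.4/50)
      = 24.83 / 17.748 = 1.3990 = 139.90%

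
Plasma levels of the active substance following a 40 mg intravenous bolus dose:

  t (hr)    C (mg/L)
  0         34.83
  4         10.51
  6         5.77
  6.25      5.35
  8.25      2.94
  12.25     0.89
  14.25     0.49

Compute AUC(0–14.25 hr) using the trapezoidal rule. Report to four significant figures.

AUC = 125.7 mg/L·hr

Trapezoidal AUC_0→14.25:
  [0→4]: (34.83+10.51)/2 × 4 = 90.68
  [4→6]: (10.51+5.77)/2 × 2 = 16.28
  [6→6.25]: (5.77+5.35)/2 × 0.25 = 1.39
  [6.25→8.25]: (5.35+2.94)/2 × 2 = 8.29
  [8.25→12.25]: (2.94+0.89)/2 × 4 = 7.66
  [12.25→14.25]: (0.89+0.49)/2 × 2 = 1.38
  Sum = 125.68 mg/L·hr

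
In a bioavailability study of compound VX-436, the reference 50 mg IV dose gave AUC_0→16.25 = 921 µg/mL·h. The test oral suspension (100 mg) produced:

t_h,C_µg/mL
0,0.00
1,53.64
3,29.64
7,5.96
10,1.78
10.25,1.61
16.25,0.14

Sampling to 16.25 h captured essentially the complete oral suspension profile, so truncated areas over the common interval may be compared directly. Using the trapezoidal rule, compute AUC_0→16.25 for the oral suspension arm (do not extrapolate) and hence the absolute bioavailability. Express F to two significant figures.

F = 0.11

Trapezoidal AUC_0→16.25 (oral suspension):
  [0→1]: (0.00+53.64)/2 × 1 = 26.82
  [1→3]: (53.64+29.64)/2 × 2 = 83.28
  [3→7]: (29.64+5.96)/2 × 4 = 71.2
  [7→10]: (5.96+1.78)/2 × 3 = 11.61
  [10→10.25]: (1.78+1.61)/2 × 0.25 = 0.42375
  [10.25→16.25]: (1.61+0.14)/2 × 6 = 5.25
  Sum = 198.58375 µg/mL·h
F = (AUC_ev/D_ev)/(AUC_iv/D_iv) = (198.58375/100)/(921/50) = 1.9858375/18.42 = 0.1078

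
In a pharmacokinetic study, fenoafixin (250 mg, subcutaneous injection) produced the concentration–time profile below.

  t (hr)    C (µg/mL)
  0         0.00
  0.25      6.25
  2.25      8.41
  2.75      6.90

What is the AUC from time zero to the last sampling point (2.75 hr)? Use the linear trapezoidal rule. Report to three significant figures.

Trapezoidal AUC_0→2.75:
  [0→0.25]: (0.00+6.25)/2 × 0.25 = 0.78125
  [0.25→2.25]: (6.25+8.41)/2 × 2 = 14.66
  [2.25→2.75]: (8.41+6.90)/2 × 0.5 = 3.8275
  Sum = 19.26875 µg/mL·hr

AUC = 19.3 µg/mL·hr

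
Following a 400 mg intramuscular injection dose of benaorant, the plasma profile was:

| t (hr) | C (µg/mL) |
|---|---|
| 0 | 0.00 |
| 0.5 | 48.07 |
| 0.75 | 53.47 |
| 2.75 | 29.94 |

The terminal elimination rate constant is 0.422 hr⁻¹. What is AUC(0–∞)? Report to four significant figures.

AUC = 179.1 µg/mL·hr

Trapezoidal AUC_0→2.75:
  [0→0.5]: (0.00+48.07)/2 × 0.5 = 12.0175
  [0.5→0.75]: (48.07+53.47)/2 × 0.25 = 12.6925
  [0.75→2.75]: (53.47+29.94)/2 × 2 = 83.41
  Sum = 108.12 µg/mL·hr
Extrapolated tail: C_last / k_e = 29.94 / 0.422 = 70.948
AUC_0→∞ = 108.12 + 70.948 = 179.068 µg/mL·hr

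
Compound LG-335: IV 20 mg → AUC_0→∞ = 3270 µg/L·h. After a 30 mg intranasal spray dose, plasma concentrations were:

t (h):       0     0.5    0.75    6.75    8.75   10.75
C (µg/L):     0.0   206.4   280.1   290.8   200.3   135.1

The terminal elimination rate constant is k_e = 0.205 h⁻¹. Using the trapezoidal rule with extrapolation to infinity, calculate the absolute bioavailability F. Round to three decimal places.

F = 0.675

Trapezoidal AUC_0→10.75 (intranasal spray):
  [0→0.5]: (0.0+206.4)/2 × 0.5 = 51.6
  [0.5→0.75]: (206.4+280.1)/2 × 0.25 = 60.8125
  [0.75→6.75]: (280.1+290.8)/2 × 6 = 1712.7
  [6.75→8.75]: (290.8+200.3)/2 × 2 = 491.1
  [8.75→10.75]: (200.3+135.1)/2 × 2 = 335.4
  Sum = 2651.6125 µg/L·h
Tail: C_last/k_e = 135.1/0.205 = 659.024
AUC_0→∞ (intranasal spray) = 2651.6125 + 659.024 = 3310.6365 µg/L·h
F = (AUC_ev/D_ev)/(AUC_iv/D_iv) = (3310.6365/30)/(3270/20) = 110.35455/163.5 = 0.6750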